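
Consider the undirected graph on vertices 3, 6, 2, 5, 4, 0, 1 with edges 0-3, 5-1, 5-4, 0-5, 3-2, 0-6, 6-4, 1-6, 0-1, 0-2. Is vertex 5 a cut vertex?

Deleting 5 leaves 1 component (was 1) (its neighbors 0, 1, 4 remain connected to each other), so 5 is not a cut vertex.

No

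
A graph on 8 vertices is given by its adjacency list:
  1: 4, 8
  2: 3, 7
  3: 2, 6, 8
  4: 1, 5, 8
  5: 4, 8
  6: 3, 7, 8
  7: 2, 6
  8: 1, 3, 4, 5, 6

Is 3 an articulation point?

No

Deleting 3 leaves 1 component (was 1) (its neighbors 2, 6, 8 remain connected to each other), so 3 is not a cut vertex.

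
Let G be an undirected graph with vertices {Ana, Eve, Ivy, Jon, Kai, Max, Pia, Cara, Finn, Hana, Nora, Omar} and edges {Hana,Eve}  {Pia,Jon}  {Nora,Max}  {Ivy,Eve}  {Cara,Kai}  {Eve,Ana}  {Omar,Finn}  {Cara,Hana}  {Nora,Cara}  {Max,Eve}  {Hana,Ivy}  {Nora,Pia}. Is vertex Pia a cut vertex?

Yes

Deleting Pia raises the number of components from 2 to 3, so Pia is a cut vertex.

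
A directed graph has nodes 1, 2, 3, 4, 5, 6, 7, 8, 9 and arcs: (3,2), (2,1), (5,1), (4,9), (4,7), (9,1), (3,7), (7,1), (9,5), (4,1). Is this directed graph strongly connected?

No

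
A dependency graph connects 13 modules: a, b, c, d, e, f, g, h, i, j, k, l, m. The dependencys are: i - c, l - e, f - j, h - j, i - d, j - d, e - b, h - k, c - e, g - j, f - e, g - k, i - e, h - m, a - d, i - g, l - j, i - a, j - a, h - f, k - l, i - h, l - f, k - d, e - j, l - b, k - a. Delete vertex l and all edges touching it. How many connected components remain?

1

With l gone, the remaining components are: {a, b, c, d, e, f, g, h, i, j, k, m}.
That is 1 component.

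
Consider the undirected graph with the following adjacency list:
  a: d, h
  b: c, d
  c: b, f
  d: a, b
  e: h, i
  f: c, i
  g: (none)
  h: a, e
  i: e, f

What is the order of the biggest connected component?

8

g is isolated — a component by itself.
Starting from a we can reach a, b, c, d, e, f, h, i. That is one component of size 8.
The largest has 8 vertices.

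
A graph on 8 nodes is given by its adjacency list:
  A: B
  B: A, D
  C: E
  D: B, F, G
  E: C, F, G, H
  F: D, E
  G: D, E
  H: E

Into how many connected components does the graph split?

Starting from A we can reach A, B, C, D, E, F, G, H. That is one component of size 8.
Total: 1 component.

1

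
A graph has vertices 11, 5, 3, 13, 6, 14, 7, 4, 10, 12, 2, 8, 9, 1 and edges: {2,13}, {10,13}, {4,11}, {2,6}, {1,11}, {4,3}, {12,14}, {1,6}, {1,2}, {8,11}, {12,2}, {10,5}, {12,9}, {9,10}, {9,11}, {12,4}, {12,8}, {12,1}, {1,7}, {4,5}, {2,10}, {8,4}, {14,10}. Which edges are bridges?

1-7, 3-4

The edges on the cycle 12-1-6-2-12 are not bridges since each lies on that cycle.
But removing 1 - 7 disconnects 1 from 7; removing 4 - 3 disconnects 4 from 3 — these are bridges.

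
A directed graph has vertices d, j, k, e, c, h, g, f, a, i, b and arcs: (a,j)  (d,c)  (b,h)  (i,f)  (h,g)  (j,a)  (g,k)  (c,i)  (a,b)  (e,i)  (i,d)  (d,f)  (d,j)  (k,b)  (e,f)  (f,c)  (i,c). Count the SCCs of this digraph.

4

{c, d, f, i} are all mutually reachable — one SCC of size 4.
{b, g, h, k} are all mutually reachable — one SCC of size 4.
{a, j} are all mutually reachable — one SCC of size 2.
{e} is an SCC by itself.
That gives 4 strongly connected components.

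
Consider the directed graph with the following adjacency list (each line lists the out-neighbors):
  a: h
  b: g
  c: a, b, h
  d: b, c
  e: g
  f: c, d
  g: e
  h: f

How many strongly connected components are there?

{a, c, d, f, h} are all mutually reachable — one SCC of size 5.
{e, g} are all mutually reachable — one SCC of size 2.
{b} is an SCC by itself.
That gives 3 strongly connected components.

3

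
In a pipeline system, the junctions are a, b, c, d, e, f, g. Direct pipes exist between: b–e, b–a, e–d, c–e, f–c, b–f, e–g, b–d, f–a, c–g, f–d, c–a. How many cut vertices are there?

0

Removing a, for instance, still leaves 1 component. No single vertex removal increases the component count — the graph has no articulation points.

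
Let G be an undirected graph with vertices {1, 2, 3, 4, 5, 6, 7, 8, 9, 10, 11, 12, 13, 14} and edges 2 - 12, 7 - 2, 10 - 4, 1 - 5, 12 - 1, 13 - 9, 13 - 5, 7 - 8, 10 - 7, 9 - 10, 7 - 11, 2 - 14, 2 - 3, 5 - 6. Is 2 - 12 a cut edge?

No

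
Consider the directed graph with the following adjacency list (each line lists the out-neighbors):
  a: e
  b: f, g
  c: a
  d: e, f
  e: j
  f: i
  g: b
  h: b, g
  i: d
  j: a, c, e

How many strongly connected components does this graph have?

4

{a, c, e, j} are all mutually reachable — one SCC of size 4.
{d, f, i} are all mutually reachable — one SCC of size 3.
{b, g} are all mutually reachable — one SCC of size 2.
{h} is an SCC by itself.
That gives 4 strongly connected components.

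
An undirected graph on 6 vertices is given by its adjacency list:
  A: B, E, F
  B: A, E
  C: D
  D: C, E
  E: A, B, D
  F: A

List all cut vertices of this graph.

Removing A increases the component count from 1 to 2, so A is a cut vertex.
Removing D increases the component count from 1 to 2, so D is a cut vertex.
Removing E increases the component count from 1 to 2, so E is a cut vertex.
By contrast removing B leaves 1 component; it is not a cut vertex. No other vertex is a cut vertex either.

A, D, E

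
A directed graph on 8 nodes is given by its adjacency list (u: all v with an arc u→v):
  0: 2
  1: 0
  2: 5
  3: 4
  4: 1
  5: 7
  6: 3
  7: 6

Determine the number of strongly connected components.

{0, 1, 2, 3, 4, 5, 6, 7} are all mutually reachable — one SCC of size 8.
That gives 1 strongly connected component.

1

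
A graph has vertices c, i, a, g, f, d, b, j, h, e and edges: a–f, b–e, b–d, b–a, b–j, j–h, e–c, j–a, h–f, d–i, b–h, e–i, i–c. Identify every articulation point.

b

Removing b increases the component count from 2 to 3, so b is a cut vertex.
By contrast removing j leaves 2 components; it is not a cut vertex. No other vertex is a cut vertex either.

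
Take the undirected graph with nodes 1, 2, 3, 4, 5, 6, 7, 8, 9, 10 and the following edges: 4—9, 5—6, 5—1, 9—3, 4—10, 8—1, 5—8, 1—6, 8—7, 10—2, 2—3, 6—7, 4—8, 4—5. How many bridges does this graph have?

0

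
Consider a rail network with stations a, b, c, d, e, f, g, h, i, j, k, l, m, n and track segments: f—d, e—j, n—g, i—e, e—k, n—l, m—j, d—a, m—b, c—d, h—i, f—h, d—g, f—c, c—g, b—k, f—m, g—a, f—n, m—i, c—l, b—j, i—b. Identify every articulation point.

f

Removing f increases the component count from 1 to 2, so f is a cut vertex.
By contrast removing h leaves 1 component; it is not a cut vertex. No other vertex is a cut vertex either.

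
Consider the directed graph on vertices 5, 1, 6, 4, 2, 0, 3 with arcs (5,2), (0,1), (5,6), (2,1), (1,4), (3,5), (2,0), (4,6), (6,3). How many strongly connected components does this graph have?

1

{0, 1, 2, 3, 4, 5, 6} are all mutually reachable — one SCC of size 7.
That gives 1 strongly connected component.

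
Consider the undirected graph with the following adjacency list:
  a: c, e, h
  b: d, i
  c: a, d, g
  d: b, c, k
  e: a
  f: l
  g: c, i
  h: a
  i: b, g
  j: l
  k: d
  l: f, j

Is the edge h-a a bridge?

Yes

Removing h-a leaves no path between h and a: the component count goes from 2 to 3. So it is a bridge.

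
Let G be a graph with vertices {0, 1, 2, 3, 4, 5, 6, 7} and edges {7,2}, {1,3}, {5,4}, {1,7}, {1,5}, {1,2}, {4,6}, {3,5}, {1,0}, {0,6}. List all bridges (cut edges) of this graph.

none

The edges on the cycle 1-7-2-1 are not bridges since each lies on that cycle.
Every edge lies on some cycle, so there are no bridges.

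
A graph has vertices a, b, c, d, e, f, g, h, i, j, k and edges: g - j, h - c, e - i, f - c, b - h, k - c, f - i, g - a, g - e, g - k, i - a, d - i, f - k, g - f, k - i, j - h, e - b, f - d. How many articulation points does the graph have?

Removing b, for instance, still leaves 1 component. No single vertex removal increases the component count — the graph has no articulation points.

0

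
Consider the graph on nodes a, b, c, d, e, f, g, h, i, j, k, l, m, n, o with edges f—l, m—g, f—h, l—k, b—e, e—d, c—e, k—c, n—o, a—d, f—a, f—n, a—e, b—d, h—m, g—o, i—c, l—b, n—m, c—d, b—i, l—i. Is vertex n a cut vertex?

Deleting n leaves 2 components (was 2), so n is not a cut vertex.

No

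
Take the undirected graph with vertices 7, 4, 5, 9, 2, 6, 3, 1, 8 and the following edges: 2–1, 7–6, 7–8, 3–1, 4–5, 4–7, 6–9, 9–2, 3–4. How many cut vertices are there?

2

Removing 4 increases the component count from 1 to 2, so 4 is a cut vertex.
Removing 7 increases the component count from 1 to 2, so 7 is a cut vertex.
By contrast removing 1 leaves 1 component; it is not a cut vertex. No other vertex is a cut vertex either.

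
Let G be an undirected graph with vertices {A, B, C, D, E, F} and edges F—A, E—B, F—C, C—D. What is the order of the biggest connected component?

Starting from B we can reach B, E. That is one component of size 2.
Starting from A we can reach A, C, D, F. That is one component of size 4.
The largest has 4 vertices.

4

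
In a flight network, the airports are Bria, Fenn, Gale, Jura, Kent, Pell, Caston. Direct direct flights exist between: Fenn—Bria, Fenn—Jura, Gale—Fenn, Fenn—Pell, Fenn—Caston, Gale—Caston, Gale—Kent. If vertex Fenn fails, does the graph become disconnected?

Yes

Deleting Fenn raises the number of components from 1 to 4, so Fenn is a cut vertex.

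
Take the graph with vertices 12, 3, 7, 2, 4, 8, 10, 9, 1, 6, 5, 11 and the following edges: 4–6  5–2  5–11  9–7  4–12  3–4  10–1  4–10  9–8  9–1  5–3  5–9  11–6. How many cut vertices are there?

3

Removing 4 increases the component count from 1 to 2, so 4 is a cut vertex.
Removing 5 increases the component count from 1 to 2, so 5 is a cut vertex.
Removing 9 increases the component count from 1 to 3, so 9 is a cut vertex.
By contrast removing 8 leaves 1 component; it is not a cut vertex. No other vertex is a cut vertex either.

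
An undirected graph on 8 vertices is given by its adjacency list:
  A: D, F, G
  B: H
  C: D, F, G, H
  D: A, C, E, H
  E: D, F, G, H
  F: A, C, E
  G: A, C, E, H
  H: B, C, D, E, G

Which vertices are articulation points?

Removing H increases the component count from 1 to 2, so H is a cut vertex.
By contrast removing G leaves 1 component; it is not a cut vertex. No other vertex is a cut vertex either.

H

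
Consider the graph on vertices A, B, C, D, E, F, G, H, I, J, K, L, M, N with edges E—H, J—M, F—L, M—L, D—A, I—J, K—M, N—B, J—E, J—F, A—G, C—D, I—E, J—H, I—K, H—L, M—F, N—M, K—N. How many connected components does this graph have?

2

Starting from A we can reach A, C, D, G. That is one component of size 4.
Starting from B we can reach B, E, F, H, I, J, K, L, M, N. That is one component of size 10.
Total: 2 components.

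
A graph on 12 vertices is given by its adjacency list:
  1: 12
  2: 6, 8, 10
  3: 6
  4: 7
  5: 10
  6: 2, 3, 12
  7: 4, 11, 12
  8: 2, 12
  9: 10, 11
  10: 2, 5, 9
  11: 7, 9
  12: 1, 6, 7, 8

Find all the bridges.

1-12, 10-5, 3-6, 4-7

The edges on the cycle 12-8-2-6-12 are not bridges since each lies on that cycle.
But removing 10-5 disconnects 10 from 5; removing 1-12 disconnects 1 from 12; removing 6-3 disconnects 6 from 3; removing 7-4 disconnects 7 from 4 — these are bridges.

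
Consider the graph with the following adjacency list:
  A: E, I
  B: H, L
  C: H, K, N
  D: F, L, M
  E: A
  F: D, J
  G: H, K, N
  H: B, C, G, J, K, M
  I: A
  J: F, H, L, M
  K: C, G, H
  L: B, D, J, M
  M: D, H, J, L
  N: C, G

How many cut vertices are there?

2

Removing A increases the component count from 2 to 3, so A is a cut vertex.
Removing H increases the component count from 2 to 3, so H is a cut vertex.
By contrast removing B leaves 2 components; it is not a cut vertex. No other vertex is a cut vertex either.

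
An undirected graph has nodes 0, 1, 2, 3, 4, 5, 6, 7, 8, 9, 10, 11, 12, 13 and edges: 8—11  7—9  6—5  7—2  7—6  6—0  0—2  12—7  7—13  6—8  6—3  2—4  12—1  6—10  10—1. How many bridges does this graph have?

7

The edges on the cycle 12-7-6-10-1-12 are not bridges since each lies on that cycle.
But removing 7—13 disconnects 7 from 13; removing 8—11 disconnects 8 from 11; removing 7—9 disconnects 7 from 9; removing 6—5 disconnects 6 from 5 — these are bridges.
In total 7 edges are bridges.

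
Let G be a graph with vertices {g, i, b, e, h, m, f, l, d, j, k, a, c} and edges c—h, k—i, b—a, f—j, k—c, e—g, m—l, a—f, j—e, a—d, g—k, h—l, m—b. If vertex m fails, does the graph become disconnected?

No

Deleting m leaves 1 component (was 1) (its neighbors b, l remain connected to each other), so m is not a cut vertex.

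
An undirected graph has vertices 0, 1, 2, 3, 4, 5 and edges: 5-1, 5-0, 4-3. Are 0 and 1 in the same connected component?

From 0 we can reach 0, 1, 5, which includes 1.

Yes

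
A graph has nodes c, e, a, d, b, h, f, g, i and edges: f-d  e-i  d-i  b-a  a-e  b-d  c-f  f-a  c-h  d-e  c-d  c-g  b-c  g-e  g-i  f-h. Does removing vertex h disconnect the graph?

Deleting h leaves 1 component (was 1) (its neighbors c, f remain connected to each other), so h is not a cut vertex.

No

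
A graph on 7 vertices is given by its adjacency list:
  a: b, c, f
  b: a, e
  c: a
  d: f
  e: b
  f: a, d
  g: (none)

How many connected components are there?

g is isolated — a component by itself.
Starting from a we can reach a, b, c, d, e, f. That is one component of size 6.
Total: 2 components.

2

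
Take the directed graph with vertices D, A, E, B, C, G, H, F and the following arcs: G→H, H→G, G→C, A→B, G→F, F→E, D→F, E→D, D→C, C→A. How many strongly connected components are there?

{D, E, F} are all mutually reachable — one SCC of size 3.
{G, H} are all mutually reachable — one SCC of size 2.
{C} is an SCC by itself.
{B} is an SCC by itself.
{A} is an SCC by itself.
That gives 5 strongly connected components.

5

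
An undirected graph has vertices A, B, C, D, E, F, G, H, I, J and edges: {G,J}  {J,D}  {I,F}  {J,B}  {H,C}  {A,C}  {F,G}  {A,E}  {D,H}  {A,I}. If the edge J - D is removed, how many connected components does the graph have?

J and D are still connected via J-G-F-I-A-C-H-D, so the component count stays at 1.

1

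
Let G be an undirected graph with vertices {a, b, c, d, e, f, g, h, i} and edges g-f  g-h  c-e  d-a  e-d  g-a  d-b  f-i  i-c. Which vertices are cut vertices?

Removing d increases the component count from 1 to 2, so d is a cut vertex.
Removing g increases the component count from 1 to 2, so g is a cut vertex.
By contrast removing e leaves 1 component; it is not a cut vertex. No other vertex is a cut vertex either.

d, g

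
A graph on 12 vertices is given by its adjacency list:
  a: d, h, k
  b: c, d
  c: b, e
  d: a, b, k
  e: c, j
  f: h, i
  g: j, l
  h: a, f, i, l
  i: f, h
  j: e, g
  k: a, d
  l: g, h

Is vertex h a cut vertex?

Deleting h raises the number of components from 1 to 2, so h is a cut vertex.

Yes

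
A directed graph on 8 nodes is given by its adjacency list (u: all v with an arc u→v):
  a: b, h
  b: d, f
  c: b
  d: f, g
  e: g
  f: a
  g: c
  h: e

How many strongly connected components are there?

1

{a, b, c, d, e, f, g, h} are all mutually reachable — one SCC of size 8.
That gives 1 strongly connected component.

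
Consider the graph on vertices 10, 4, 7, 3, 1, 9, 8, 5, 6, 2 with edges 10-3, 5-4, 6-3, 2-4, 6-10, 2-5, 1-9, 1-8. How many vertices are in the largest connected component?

7 is isolated — a component by itself.
Starting from 1 we can reach 1, 8, 9. That is one component of size 3.
Starting from 3 we can reach 3, 6, 10. That is one component of size 3.
Starting from 2 we can reach 2, 4, 5. That is one component of size 3.
The largest has 3 vertices.

3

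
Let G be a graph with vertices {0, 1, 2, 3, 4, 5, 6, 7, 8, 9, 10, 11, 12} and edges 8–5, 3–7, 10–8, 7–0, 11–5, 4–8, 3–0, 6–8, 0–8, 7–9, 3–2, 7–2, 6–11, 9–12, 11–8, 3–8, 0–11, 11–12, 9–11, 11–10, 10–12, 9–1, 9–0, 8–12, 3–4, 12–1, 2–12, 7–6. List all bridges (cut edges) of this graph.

none

The edges on the cycle 3-7-6-11-0-3 are not bridges since each lies on that cycle.
Every edge lies on some cycle, so there are no bridges.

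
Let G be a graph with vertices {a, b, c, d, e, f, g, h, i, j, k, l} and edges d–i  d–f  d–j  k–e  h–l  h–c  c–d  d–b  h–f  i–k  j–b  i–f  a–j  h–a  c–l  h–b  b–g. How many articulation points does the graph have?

Removing b increases the component count from 1 to 2, so b is a cut vertex.
Removing i increases the component count from 1 to 2, so i is a cut vertex.
Removing k increases the component count from 1 to 2, so k is a cut vertex.
By contrast removing a leaves 1 component; it is not a cut vertex. No other vertex is a cut vertex either.

3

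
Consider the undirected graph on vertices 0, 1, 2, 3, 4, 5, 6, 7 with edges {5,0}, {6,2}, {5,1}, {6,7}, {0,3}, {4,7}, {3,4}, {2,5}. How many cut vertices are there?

1

Removing 5 increases the component count from 1 to 2, so 5 is a cut vertex.
By contrast removing 7 leaves 1 component; it is not a cut vertex. No other vertex is a cut vertex either.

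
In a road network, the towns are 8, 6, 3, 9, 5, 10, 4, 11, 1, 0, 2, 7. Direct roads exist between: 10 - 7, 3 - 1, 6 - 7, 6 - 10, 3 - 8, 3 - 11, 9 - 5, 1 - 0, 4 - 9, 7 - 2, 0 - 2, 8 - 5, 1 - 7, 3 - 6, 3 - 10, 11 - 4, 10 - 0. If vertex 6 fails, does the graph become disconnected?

Deleting 6 leaves 1 component (was 1) (its neighbors 3, 7, 10 remain connected to each other), so 6 is not a cut vertex.

No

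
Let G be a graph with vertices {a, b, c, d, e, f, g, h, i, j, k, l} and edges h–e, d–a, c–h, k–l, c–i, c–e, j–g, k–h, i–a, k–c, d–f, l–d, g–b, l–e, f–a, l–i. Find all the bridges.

b-g, g-j

The edges on the cycle d-f-a-d are not bridges since each lies on that cycle.
But removing g–b disconnects g from b; removing j–g disconnects j from g — these are bridges.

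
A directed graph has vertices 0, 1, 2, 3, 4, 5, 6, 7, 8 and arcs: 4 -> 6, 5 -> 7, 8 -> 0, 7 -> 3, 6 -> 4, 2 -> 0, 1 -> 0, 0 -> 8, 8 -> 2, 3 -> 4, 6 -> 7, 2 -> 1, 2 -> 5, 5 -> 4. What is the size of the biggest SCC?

4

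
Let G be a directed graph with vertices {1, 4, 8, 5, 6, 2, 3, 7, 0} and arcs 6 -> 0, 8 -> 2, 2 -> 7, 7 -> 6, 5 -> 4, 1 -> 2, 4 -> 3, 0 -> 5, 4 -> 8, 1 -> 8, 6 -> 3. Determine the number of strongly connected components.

3

{0, 2, 4, 5, 6, 7, 8} are all mutually reachable — one SCC of size 7.
{3} is an SCC by itself.
{1} is an SCC by itself.
That gives 3 strongly connected components.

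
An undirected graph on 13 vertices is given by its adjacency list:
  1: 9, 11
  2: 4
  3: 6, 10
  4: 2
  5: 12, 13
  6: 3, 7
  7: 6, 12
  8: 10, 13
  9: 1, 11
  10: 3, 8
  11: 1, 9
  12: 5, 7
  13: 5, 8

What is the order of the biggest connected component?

8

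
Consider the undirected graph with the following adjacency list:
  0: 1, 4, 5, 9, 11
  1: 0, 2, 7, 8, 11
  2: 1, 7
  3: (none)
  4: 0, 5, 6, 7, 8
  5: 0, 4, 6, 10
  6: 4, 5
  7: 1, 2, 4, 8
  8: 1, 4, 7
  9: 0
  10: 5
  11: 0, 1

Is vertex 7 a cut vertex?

No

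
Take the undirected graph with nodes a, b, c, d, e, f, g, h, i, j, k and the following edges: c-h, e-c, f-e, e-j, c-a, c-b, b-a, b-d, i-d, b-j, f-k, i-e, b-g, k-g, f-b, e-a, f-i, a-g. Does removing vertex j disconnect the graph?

Deleting j leaves 1 component (was 1) (its neighbors b, e remain connected to each other), so j is not a cut vertex.

No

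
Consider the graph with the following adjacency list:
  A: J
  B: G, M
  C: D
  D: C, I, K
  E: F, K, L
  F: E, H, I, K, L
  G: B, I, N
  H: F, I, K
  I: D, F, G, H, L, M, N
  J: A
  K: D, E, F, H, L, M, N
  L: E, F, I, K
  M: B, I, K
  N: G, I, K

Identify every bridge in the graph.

A-J, C-D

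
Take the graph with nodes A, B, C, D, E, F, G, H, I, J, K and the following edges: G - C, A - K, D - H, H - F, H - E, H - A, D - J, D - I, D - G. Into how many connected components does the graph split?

2

B is isolated — a component by itself.
Starting from A we can reach A, C, D, E, F, G, H, I, J, K. That is one component of size 10.
Total: 2 components.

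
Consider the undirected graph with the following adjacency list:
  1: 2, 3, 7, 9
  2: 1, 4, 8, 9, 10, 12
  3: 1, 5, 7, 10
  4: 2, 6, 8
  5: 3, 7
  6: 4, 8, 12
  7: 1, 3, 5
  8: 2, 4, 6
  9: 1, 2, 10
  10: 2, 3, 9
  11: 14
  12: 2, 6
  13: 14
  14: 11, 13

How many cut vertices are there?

2

Removing 2 increases the component count from 2 to 3, so 2 is a cut vertex.
Removing 14 increases the component count from 2 to 3, so 14 is a cut vertex.
By contrast removing 8 leaves 2 components; it is not a cut vertex. No other vertex is a cut vertex either.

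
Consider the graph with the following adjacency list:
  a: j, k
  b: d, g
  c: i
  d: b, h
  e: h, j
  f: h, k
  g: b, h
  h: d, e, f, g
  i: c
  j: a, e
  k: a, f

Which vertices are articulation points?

h

Removing h increases the component count from 2 to 3, so h is a cut vertex.
By contrast removing k leaves 2 components; it is not a cut vertex. No other vertex is a cut vertex either.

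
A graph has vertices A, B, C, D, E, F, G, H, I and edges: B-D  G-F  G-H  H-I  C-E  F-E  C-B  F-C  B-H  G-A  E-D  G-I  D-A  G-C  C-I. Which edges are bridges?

none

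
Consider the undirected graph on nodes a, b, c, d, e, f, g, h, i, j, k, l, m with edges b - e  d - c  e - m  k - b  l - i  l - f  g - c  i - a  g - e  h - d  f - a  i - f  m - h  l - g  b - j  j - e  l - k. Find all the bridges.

none

The edges on the cycle b-j-e-b are not bridges since each lies on that cycle.
Every edge lies on some cycle, so there are no bridges.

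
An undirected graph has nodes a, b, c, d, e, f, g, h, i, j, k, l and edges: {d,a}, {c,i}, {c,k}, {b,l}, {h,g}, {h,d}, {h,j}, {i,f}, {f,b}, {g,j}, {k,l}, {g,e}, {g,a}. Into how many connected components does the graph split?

Starting from a we can reach a, d, e, g, h, j. That is one component of size 6.
Starting from b we can reach b, c, f, i, k, l. That is one component of size 6.
Total: 2 components.

2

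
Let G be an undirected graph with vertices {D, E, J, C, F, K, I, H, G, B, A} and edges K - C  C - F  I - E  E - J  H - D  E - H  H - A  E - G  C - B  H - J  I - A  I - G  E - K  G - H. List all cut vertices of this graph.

C, E, H, K

Removing C increases the component count from 1 to 3, so C is a cut vertex.
Removing E increases the component count from 1 to 2, so E is a cut vertex.
Removing H increases the component count from 1 to 2, so H is a cut vertex.
Likewise K is a cut vertex.
By contrast removing G leaves 1 component; it is not a cut vertex. No other vertex is a cut vertex either.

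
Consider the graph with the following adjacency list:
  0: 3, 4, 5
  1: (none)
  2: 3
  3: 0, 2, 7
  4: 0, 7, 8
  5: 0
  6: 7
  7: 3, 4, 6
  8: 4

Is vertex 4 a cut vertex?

Yes

Deleting 4 raises the number of components from 2 to 3, so 4 is a cut vertex.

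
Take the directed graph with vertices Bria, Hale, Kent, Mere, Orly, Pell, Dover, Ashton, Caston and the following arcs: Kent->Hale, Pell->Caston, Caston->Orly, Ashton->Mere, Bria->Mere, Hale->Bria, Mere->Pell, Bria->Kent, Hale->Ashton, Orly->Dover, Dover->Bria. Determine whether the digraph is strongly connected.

Yes

From Hale we can reach every vertex (Bria, Hale, Kent, Mere, Orly, Pell, Dover, Ashton, Caston), and every vertex can reach Hale (Bria, Hale, Kent, Mere, Orly, Pell, Dover, Ashton, Caston). So the whole graph is one strongly connected component.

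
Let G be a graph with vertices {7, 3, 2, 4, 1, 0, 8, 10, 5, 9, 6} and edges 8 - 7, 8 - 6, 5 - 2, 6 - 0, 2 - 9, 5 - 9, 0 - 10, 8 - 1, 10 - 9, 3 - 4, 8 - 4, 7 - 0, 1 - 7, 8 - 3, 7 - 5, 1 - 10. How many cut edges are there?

0

The edges on the cycle 8-3-4-8 are not bridges since each lies on that cycle.
Every edge lies on some cycle, so there are no bridges.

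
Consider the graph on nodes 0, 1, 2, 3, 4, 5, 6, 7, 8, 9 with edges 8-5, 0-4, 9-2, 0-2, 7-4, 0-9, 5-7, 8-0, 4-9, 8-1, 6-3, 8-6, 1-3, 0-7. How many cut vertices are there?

1

Removing 8 increases the component count from 1 to 2, so 8 is a cut vertex.
By contrast removing 3 leaves 1 component; it is not a cut vertex. No other vertex is a cut vertex either.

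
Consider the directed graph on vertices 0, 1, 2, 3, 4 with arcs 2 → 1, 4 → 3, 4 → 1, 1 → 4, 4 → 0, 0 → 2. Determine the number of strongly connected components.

2

{0, 1, 2, 4} are all mutually reachable — one SCC of size 4.
{3} is an SCC by itself.
That gives 2 strongly connected components.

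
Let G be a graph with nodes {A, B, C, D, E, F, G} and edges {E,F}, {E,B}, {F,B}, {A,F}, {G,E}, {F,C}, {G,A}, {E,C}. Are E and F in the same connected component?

From E we can reach A, B, C, E, F, G, which includes F.

Yes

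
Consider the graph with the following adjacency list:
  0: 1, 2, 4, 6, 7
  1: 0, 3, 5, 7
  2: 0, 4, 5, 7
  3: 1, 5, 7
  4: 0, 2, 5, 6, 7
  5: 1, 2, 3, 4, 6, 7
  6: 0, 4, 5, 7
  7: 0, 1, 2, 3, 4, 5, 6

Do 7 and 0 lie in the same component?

From 7 we can reach 0, 1, 2, 3, 4, 5, 6, 7, which includes 0.

Yes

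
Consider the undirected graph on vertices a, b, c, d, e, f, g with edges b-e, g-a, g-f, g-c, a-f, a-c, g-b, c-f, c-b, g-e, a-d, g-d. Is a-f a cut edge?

No

After removing a-f, the path a-g-f still connects them, so the edge is not a bridge.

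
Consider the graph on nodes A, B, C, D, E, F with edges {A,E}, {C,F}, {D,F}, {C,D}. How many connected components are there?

3

B is isolated — a component by itself.
Starting from A we can reach A, E. That is one component of size 2.
Starting from C we can reach C, D, F. That is one component of size 3.
Total: 3 components.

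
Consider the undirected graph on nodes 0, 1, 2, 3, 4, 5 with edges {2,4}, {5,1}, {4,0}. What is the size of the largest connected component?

3 is isolated — a component by itself.
Starting from 1 we can reach 1, 5. That is one component of size 2.
Starting from 0 we can reach 0, 2, 4. That is one component of size 3.
The largest has 3 vertices.

3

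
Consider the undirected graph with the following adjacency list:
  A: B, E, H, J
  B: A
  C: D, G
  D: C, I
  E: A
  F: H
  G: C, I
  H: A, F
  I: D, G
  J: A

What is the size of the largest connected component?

6

Starting from C we can reach C, D, G, I. That is one component of size 4.
Starting from A we can reach A, B, E, F, H, J. That is one component of size 6.
The largest has 6 vertices.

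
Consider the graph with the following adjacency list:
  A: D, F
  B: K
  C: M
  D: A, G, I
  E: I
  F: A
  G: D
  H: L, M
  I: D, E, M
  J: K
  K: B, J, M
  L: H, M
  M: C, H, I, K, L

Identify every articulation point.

Removing A increases the component count from 1 to 2, so A is a cut vertex.
Removing D increases the component count from 1 to 3, so D is a cut vertex.
Removing I increases the component count from 1 to 3, so I is a cut vertex.
Likewise K, M are cut vertices.
By contrast removing B leaves 1 component; it is not a cut vertex. No other vertex is a cut vertex either.

A, D, I, K, M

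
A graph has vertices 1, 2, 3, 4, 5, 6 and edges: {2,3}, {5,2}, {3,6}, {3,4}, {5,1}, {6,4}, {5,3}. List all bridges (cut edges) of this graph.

The edges on the cycle 3-6-4-3 are not bridges since each lies on that cycle.
But removing 1 - 5 disconnects 1 from 5 — this is a bridge.

1-5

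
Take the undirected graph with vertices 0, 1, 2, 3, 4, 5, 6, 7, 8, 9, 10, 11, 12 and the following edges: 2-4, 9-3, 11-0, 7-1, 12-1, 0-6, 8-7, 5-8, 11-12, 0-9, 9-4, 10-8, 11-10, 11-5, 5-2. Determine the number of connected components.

1

Starting from 0 we can reach 0, 1, 2, 3, 4, 5, 6, 7, 8, 9, 10, 11, 12. That is one component of size 13.
Total: 1 component.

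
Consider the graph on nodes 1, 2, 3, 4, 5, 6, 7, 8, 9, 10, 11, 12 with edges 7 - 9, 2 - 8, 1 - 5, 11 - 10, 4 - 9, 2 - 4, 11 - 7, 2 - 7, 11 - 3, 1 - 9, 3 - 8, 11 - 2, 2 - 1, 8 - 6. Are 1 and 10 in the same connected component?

From 1 we can reach 1, 2, 3, 4, 5, 6, 7, 8, 9, 10, 11, which includes 10.

Yes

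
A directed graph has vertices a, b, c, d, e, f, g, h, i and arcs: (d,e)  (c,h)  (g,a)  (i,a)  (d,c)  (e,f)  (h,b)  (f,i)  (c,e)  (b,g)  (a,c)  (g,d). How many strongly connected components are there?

1

{a, b, c, d, e, f, g, h, i} are all mutually reachable — one SCC of size 9.
That gives 1 strongly connected component.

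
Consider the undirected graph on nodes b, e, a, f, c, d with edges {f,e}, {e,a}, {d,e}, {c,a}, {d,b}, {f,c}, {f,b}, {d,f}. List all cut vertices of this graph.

Removing b, for instance, still leaves 1 component. No single vertex removal increases the component count — the graph has no articulation points.

none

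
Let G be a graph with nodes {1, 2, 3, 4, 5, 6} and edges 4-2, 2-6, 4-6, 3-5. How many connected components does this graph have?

3

1 is isolated — a component by itself.
Starting from 3 we can reach 3, 5. That is one component of size 2.
Starting from 2 we can reach 2, 4, 6. That is one component of size 3.
Total: 3 components.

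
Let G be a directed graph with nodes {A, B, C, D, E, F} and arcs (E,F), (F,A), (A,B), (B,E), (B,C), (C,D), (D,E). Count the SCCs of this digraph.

1

{A, B, C, D, E, F} are all mutually reachable — one SCC of size 6.
That gives 1 strongly connected component.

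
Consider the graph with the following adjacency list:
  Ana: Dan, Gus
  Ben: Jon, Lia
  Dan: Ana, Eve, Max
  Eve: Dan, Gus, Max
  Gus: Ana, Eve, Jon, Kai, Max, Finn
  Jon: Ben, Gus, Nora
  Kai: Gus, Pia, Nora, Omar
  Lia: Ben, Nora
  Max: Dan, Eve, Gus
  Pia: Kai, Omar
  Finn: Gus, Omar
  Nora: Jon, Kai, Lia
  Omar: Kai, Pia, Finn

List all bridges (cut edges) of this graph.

none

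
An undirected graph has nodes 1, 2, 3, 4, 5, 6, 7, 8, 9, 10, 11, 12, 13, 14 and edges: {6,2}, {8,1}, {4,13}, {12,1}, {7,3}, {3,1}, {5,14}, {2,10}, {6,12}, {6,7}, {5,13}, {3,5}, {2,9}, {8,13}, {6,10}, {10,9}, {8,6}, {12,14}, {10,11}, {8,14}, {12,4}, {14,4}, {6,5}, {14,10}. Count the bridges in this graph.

The edges on the cycle 8-6-12-1-8 are not bridges since each lies on that cycle.
But removing 11-10 disconnects 11 from 10 — this is a bridge.

1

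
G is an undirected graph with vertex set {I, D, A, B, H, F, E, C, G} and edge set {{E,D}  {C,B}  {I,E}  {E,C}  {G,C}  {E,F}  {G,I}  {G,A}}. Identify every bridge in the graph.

A-G, B-C, D-E, E-F

The edges on the cycle G-I-E-C-G are not bridges since each lies on that cycle.
But removing C–B disconnects C from B; removing E–F disconnects E from F; removing E–D disconnects E from D; removing G–A disconnects G from A — these are bridges.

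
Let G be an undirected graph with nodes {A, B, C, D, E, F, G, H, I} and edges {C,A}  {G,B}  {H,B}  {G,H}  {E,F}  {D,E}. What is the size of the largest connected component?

I is isolated — a component by itself.
Starting from A we can reach A, C. That is one component of size 2.
Starting from D we can reach D, E, F. That is one component of size 3.
Starting from B we can reach B, G, H. That is one component of size 3.
The largest has 3 vertices.

3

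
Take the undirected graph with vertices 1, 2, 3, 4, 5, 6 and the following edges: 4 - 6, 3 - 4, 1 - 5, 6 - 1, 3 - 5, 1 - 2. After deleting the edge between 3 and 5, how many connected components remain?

1

3 and 5 are still connected via 3-4-6-1-5, so the component count stays at 1.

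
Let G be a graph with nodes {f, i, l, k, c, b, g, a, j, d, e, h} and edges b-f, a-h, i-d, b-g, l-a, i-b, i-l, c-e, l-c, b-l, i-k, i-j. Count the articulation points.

5

Removing a increases the component count from 1 to 2, so a is a cut vertex.
Removing b increases the component count from 1 to 3, so b is a cut vertex.
Removing c increases the component count from 1 to 2, so c is a cut vertex.
Likewise i, l are cut vertices.
By contrast removing f leaves 1 component; it is not a cut vertex. No other vertex is a cut vertex either.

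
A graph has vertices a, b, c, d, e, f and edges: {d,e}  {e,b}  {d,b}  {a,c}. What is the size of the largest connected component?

3

f is isolated — a component by itself.
Starting from a we can reach a, c. That is one component of size 2.
Starting from b we can reach b, d, e. That is one component of size 3.
The largest has 3 vertices.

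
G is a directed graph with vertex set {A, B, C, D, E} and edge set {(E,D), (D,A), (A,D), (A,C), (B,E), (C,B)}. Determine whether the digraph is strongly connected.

Yes

From D we can reach every vertex (A, B, C, D, E), and every vertex can reach D (A, B, C, D, E). So the whole graph is one strongly connected component.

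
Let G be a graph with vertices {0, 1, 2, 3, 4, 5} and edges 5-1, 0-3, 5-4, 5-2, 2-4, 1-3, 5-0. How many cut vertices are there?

Removing 5 increases the component count from 1 to 2, so 5 is a cut vertex.
By contrast removing 1 leaves 1 component; it is not a cut vertex. No other vertex is a cut vertex either.

1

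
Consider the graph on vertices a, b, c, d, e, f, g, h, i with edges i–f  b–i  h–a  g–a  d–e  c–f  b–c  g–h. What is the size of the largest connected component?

Starting from d we can reach d, e. That is one component of size 2.
Starting from a we can reach a, g, h. That is one component of size 3.
Starting from b we can reach b, c, f, i. That is one component of size 4.
The largest has 4 vertices.

4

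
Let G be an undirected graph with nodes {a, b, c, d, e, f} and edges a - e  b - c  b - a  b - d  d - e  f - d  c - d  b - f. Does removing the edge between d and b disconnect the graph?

No

After removing d - b, the path d-f-b still connects them, so the edge is not a bridge.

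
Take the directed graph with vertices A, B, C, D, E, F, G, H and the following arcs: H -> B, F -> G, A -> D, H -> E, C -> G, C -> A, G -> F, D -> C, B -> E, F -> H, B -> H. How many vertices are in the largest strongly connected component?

3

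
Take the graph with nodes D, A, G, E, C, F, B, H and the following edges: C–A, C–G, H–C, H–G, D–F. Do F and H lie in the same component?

No

The component containing F is {D, F}, and H is not in it.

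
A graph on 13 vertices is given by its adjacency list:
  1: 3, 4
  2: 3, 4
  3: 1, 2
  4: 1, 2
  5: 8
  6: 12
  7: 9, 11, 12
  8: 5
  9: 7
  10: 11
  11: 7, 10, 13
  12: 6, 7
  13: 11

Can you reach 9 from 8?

No

The component containing 8 is {5, 8}, and 9 is not in it.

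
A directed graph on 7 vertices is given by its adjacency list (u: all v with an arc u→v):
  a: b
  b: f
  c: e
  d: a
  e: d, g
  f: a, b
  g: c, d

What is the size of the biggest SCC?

3

{c, e, g} are all mutually reachable — one SCC of size 3.
{a, b, f} are all mutually reachable — one SCC of size 3.
{d} is an SCC by itself.
The largest has 3 vertices.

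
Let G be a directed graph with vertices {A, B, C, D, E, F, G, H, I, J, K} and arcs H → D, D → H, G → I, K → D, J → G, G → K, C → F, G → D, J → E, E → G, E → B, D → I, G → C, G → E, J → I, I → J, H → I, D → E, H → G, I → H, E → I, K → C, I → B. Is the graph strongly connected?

There is no directed path from G to A, so the graph is not strongly connected.

No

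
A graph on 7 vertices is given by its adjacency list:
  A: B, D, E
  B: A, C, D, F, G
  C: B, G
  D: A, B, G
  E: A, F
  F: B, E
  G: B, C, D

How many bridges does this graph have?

0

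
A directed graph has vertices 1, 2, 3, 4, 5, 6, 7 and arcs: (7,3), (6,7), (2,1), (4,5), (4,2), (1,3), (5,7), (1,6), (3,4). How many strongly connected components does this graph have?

{1, 2, 3, 4, 5, 6, 7} are all mutually reachable — one SCC of size 7.
That gives 1 strongly connected component.

1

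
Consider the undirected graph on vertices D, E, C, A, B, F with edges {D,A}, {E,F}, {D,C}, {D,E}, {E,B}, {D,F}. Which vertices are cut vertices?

Removing D increases the component count from 1 to 3, so D is a cut vertex.
Removing E increases the component count from 1 to 2, so E is a cut vertex.
By contrast removing A leaves 1 component; it is not a cut vertex. No other vertex is a cut vertex either.

D, E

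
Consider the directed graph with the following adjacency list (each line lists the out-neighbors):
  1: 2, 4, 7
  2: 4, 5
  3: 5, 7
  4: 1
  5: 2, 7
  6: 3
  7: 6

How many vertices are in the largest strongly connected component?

{1, 2, 3, 4, 5, 6, 7} are all mutually reachable — one SCC of size 7.
The largest has 7 vertices.

7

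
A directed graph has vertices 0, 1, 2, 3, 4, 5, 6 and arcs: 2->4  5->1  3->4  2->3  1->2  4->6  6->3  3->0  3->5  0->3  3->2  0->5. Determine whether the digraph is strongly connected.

From 0 we can reach every vertex (0, 1, 2, 3, 4, 5, 6), and every vertex can reach 0 (0, 1, 2, 3, 4, 5, 6). So the whole graph is one strongly connected component.

Yes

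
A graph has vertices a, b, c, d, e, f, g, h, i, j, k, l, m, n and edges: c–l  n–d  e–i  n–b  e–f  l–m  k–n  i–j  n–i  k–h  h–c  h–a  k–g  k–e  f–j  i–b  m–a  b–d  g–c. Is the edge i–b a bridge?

After removing i–b, the path i-n-b still connects them, so the edge is not a bridge.

No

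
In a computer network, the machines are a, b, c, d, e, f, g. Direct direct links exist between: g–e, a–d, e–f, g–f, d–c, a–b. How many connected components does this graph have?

Starting from e we can reach e, f, g. That is one component of size 3.
Starting from a we can reach a, b, c, d. That is one component of size 4.
Total: 2 components.

2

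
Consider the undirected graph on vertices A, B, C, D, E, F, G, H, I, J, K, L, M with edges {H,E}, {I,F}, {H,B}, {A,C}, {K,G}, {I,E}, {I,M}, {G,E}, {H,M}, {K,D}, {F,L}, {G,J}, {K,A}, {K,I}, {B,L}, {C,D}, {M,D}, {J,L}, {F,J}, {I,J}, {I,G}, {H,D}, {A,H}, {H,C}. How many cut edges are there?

0

The edges on the cycle I-F-J-G-I are not bridges since each lies on that cycle.
Every edge lies on some cycle, so there are no bridges.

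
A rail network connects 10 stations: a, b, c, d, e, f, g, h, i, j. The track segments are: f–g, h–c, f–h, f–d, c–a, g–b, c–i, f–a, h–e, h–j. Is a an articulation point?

No

Deleting a leaves 1 component (was 1) (its neighbors c, f remain connected to each other), so a is not a cut vertex.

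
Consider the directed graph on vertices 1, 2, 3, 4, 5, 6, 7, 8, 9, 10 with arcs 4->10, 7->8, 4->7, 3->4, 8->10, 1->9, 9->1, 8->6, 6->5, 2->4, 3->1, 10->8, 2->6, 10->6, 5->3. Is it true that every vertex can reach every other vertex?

There is no directed path from 9 to 10, so the graph is not strongly connected.

No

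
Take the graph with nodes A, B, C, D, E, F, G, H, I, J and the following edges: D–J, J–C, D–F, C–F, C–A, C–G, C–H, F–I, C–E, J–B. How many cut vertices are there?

3

Removing C increases the component count from 1 to 5, so C is a cut vertex.
Removing F increases the component count from 1 to 2, so F is a cut vertex.
Removing J increases the component count from 1 to 2, so J is a cut vertex.
By contrast removing H leaves 1 component; it is not a cut vertex. No other vertex is a cut vertex either.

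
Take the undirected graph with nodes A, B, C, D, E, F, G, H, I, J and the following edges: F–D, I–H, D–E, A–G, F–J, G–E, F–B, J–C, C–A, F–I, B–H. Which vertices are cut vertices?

Removing F increases the component count from 1 to 2, so F is a cut vertex.
By contrast removing E leaves 1 component; it is not a cut vertex. No other vertex is a cut vertex either.

F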